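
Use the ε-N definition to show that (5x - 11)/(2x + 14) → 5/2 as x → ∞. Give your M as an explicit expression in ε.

M = 23/ε

Fix ε > 0. We seek M > 0 such that x > M implies |(5x - 11)/(2x + 14) − (5/2)| < ε.
(5x - 11)/(2x + 14) − (5/2) = (2(5x - 11) − 5(2x + 14)) / (2(2x + 14)) = -92/(2(2x + 14)).
For x > 0 we have 2x + 14 > 2x, so |(5x - 11)/(2x + 14) − (5/2)| = 92/(2(2x + 14)) < 92/(2·2x) = 23/x.
Thus |(5x - 11)/(2x + 14) − (5/2)| < ε whenever x > 23/ε.
Take M = 23/ε. If x > M then |(5x - 11)/(2x + 14) − (5/2)| < 23/x < ε.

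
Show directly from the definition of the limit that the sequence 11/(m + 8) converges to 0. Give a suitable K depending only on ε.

K = 11/ε

Let ε > 0. For m ≥ 1, |11/(m + 8) − 0| = 11/(m + 8) ≤ 11/m.
We need 11/m < ε, i.e. m > 11/ε.
Take K = 11/ε. If m > K then |11/(m + 8)| ≤ 11/m < ε.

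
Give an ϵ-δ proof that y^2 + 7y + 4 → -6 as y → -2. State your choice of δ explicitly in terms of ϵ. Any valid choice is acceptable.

δ = min(1, ϵ/8)

Let ϵ > 0. We want δ > 0 such that 0 < |y + 2| < δ implies |(y^2 + 7y + 4) + 6| < ϵ.
(y^2 + 7y + 4) + 6 = y^2 + 7y + 10 = (y + 2)(y + 5).
So |(y^2 + 7y + 4) + 6| = |y + 2|·|y + 5|.
Require δ ≤ 1. Then |y + 2| < 1 gives |y| < 3, and by the triangle inequality |y + 5| ≤ 3 + 5 = 8.
Hence |(y^2 + 7y + 4) + 6| ≤ 8|y + 2| < ϵ provided |y + 2| < ϵ/8.
Take δ = min(1, ϵ/8). Then 0 < |y + 2| < δ gives both |y + 2| < 1 and |y + 2| < ϵ/8, so |(y^2 + 7y + 4) + 6| < ϵ.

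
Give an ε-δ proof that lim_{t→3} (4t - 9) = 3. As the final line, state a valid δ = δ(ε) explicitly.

δ = ε/4

Let ε > 0. We need δ > 0 so that 0 < |t − 3| < δ implies |(4t - 9) − 3| < ε.
Since (4t - 9) − 3 = 4(t − 3), we have |(4t - 9) − 3| = 4|t − 3|.
So 4|t − 3| < ε exactly when |t − 3| < ε/4.
Take δ = ε/4. If 0 < |t − 3| < δ then |(4t - 9) − 3| = 4|t − 3| < 4·(ε/4) = ε.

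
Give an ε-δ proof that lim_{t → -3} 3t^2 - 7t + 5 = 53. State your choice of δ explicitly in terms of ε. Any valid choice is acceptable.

Fix ε > 0. We want δ > 0 such that 0 < |t + 3| < δ implies |(3t^2 - 7t + 5) − 53| < ε.
(3t^2 - 7t + 5) − 53 = 3t^2 - 7t - 48 = (t + 3)(3t - 16).
So |(3t^2 - 7t + 5) − 53| = |t + 3|·|3t - 16|.
Require δ ≤ 1. Then |t + 3| < 1 gives |t| < 4, and by the triangle inequality |3t - 16| ≤ 3·4 + 16 = 28.
Hence |(3t^2 - 7t + 5) − 53| ≤ 28|t + 3| < ε provided |t + 3| < ε/28.
Choosing δ = min(1, ε/28) ensures both conditions, hence |(3t^2 - 7t + 5) − 53| < ε.

δ = min(1, ε/28)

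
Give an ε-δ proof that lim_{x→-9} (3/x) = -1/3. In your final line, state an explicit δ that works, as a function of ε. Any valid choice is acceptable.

δ = min(9/2, (27/2)ε)

Fix ε > 0. We seek δ > 0 such that 0 < |x + 9| < δ implies |3/x + 1/3| < ε.
|3/x + 1/3| = 3·|-9 − x|/(9·|x|) = 3|x + 9|/(9|x|).
Restrict δ ≤ 9/2. Then |x + 9| < 9/2 gives |x| > 9/2, so 9|x| > 81/2.
Then |3/x + 1/3| < 3|x + 9|/(81/2), which is < ε when |x + 9| < (27/2)ε.
Take δ = min(9/2, (27/2)ε). Then 0 < |x + 9| < δ gives both |x + 9| < 9/2 and |x + 9| < (27/2)ε, so |3/x + 1/3| < ε.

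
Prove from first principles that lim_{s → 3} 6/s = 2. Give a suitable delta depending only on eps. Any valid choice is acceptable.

delta = min(3/2, (3/4)eps)

Fix eps > 0. We seek delta > 0 such that 0 < |s − 3| < delta implies |6/s − 2| < eps.
|6/s − 2| = 6·|3 − s|/(3·|s|) = 6|s − 3|/(3|s|).
Restrict delta ≤ 3/2. Then |s − 3| < 3/2 gives |s| > 3/2, so 3|s| > 9/2.
Then |6/s − 2| < 6|s − 3|/(9/2), which is < eps when |s − 3| < (3/4)eps.
Take delta = min(3/2, (3/4)eps). Then 0 < |s − 3| < delta gives both |s − 3| < 3/2 and |s − 3| < (3/4)eps, so |6/s − 2| < eps.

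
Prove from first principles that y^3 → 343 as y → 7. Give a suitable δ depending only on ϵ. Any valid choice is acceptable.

δ = min(1, ϵ/169)

Fix ϵ > 0. We seek δ > 0 with 0 < |y − 7| < δ ⇒ |y^3 − 343| < ϵ.
Factor: y^3 − 343 = (y − 7)(y^2 + 7y + 49), so |y^3 − 343| = |y − 7|·|y^2 + 7y + 49|.
Impose δ ≤ 1 so that |y| < 8; then |y^2 + 7y + 49| ≤ 169.
Hence |y^3 − 343| ≤ 169|y − 7|, which is < ϵ once |y − 7| < ϵ/169.
Take δ = min(1, ϵ/169). If 0 < |y − 7| < δ then both bounds hold and |y^3 − 343| ≤ 169|y − 7| < 169·(ϵ/169) = ϵ.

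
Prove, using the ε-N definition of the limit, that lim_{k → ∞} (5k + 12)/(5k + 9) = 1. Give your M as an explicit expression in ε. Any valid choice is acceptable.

M = (3/5)/ε

Suppose ε > 0. For k ≥ 1, |(5k + 12)/(5k + 9) − 1| = |15|/(5(5k + 9)) = 15/(5(5k + 9)).
Since 5k + 9 ≥ 5k for k ≥ 1, this is ≤ 15/(5·5k) = (3/5)/k.
So |(5k + 12)/(5k + 9) − 1| < ε whenever k > (3/5)/ε.
Take M = (3/5)/ε. If k > M then |(5k + 12)/(5k + 9) − 1| ≤ (3/5)/k < ε.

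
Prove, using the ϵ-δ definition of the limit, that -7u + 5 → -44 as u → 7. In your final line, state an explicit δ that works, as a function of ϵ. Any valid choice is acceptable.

δ = ϵ/7

Suppose ϵ > 0. We need δ > 0 so that 0 < |u − 7| < δ implies |(-7u + 5) + 44| < ϵ.
|(-7u + 5) + 44| = |-7u + 49| = 7|u − 7|.
So 7|u − 7| < ϵ exactly when |u − 7| < ϵ/7.
Choosing δ = ϵ/7 gives |(-7u + 5) + 44| = 7|u − 7| < ϵ whenever |u − 7| < δ.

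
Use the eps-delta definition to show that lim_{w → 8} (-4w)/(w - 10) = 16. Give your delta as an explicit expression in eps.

Let eps > 0. We want delta > 0 with 0 < |w − 8| < delta ⇒ |(-4w)/(w - 10) − 16| < eps.
Combining over a common denominator, (-4w)/(w - 10) − 16 = [(-4w)·(-2) − (-32)·(w - 10)] / [(-2)·(w - 10)] = 40(w − 8) / ((-2)(w - 10)).
So |(-4w)/(w - 10) − 16| = 40|w − 8| / (2·|w − 10|).
Require delta ≤ 1, so |w − 10| ≥ |-2| − |w − 8| > 2 − 1 = 1.
Hence |(-4w)/(w - 10) − 16| < 40|w − 8|/(2·1) = 20|w − 8|, which is < eps once |w − 8| < (1/20)eps.
Take delta = min(1, (1/20)eps). Then 0 < |w − 8| < delta forces both bounds, so |(-4w)/(w - 10) − 16| < eps.

delta = min(1, (1/20)eps)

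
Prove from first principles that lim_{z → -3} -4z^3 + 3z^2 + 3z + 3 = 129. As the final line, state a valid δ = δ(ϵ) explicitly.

δ = min(1, ϵ/166)

Fix ϵ > 0. We want δ > 0 such that 0 < |z + 3| < δ implies |(-4z^3 + 3z^2 + 3z + 3) − 129| < ϵ.
(-4z^3 + 3z^2 + 3z + 3) − 129 = -4z^3 + 3z^2 + 3z - 126 = (z + 3)(-4z^2 + 15z - 42).
So |(-4z^3 + 3z^2 + 3z + 3) − 129| = |z + 3|·|-4z^2 + 15z - 42|.
Require δ ≤ 1. Then |z + 3| < 1 gives |z| < 4, and by the triangle inequality |-4z^2 + 15z - 42| ≤ 4·4^2 + 15·4 + 42 = 166.
Hence |(-4z^3 + 3z^2 + 3z + 3) − 129| ≤ 166|z + 3| < ϵ provided |z + 3| < ϵ/166.
Take δ = min(1, ϵ/166). Then 0 < |z + 3| < δ gives both |z + 3| < 1 and |z + 3| < ϵ/166, so |(-4z^3 + 3z^2 + 3z + 3) − 129| < ϵ.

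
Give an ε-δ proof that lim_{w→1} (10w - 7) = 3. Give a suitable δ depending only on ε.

δ = ε/10

Suppose ε > 0. We need δ > 0 so that 0 < |w − 1| < δ implies |(10w - 7) − 3| < ε.
|(10w - 7) − 3| = |10w - 10| = 10|w − 1|.
So 10|w − 1| < ε exactly when |w − 1| < ε/10.
Take δ = ε/10. If 0 < |w − 1| < δ then |(10w - 7) − 3| = 10|w − 1| < 10·(ε/10) = ε.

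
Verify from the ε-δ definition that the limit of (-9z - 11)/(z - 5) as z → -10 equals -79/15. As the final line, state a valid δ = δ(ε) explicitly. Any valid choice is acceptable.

δ = min(15/2, (225/112)ε)

Suppose ε > 0. We want δ > 0 with 0 < |z + 10| < δ ⇒ |(-9z - 11)/(z - 5) + 79/15| < ε.
Combining over a common denominator, (-9z - 11)/(z - 5) + 79/15 = [(-9z - 11)·(-15) − 79·(z - 5)] / [(-15)·(z - 5)] = 56(z + 10) / ((-15)(z - 5)).
So |(-9z - 11)/(z - 5) + 79/15| = 56|z + 10| / (15·|z − 5|).
Require δ ≤ 15/2, so |z − 5| ≥ |-15| − |z + 10| > 15 − 15/2 = 15/2.
Hence |(-9z - 11)/(z - 5) + 79/15| < 56|z + 10|/(15·(15/2)) = (112/225)|z + 10|, which is < ε once |z + 10| < (225/112)ε.
Take δ = min(15/2, (225/112)ε). Then 0 < |z + 10| < δ forces both bounds, so |(-9z - 11)/(z - 5) + 79/15| < ε.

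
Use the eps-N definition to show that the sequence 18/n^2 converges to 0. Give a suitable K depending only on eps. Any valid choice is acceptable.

K = (18/eps)^{1/2}

Fix eps > 0. For n ≥ 1, |18/n^2 − 0| = 18/n^2.
18/n^2 < eps ⇔ n^2 > 18/eps ⇔ n > (18/eps)^{1/2}.
Take K = (18/eps)^{1/2}. Then n > K implies 18/n^2 < eps.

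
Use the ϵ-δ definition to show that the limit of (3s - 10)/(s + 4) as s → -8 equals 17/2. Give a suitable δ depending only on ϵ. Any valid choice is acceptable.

δ = min(2, (4/11)ϵ)

Suppose ϵ > 0. We want δ > 0 with 0 < |s + 8| < δ ⇒ |(3s - 10)/(s + 4) − (17/2)| < ϵ.
Combining over a common denominator, (3s - 10)/(s + 4) − (17/2) = [(3s - 10)·(-4) − (-34)·(s + 4)] / [(-4)·(s + 4)] = 22(s + 8) / ((-4)(s + 4)).
So |(3s - 10)/(s + 4) − (17/2)| = 22|s + 8| / (4·|s + 4|).
Restrict δ ≤ 2. Then |s + 8| < 2 gives |s + 4| = |(s + 8) + (-4)| ≥ 4 − 2 = 2.
Hence |(3s - 10)/(s + 4) − (17/2)| < 22|s + 8|/(4·2) = (11/4)|s + 8|, which is < ϵ once |s + 8| < (4/11)ϵ.
Take δ = min(2, (4/11)ϵ). Then 0 < |s + 8| < δ forces both bounds, so |(3s - 10)/(s + 4) − (17/2)| < ϵ.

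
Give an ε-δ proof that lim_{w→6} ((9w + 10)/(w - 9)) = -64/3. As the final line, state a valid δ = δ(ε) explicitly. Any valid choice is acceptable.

Let ε > 0. We want δ > 0 with 0 < |w − 6| < δ ⇒ |(9w + 10)/(w - 9) + 64/3| < ε.
Combining over a common denominator, (9w + 10)/(w - 9) + 64/3 = [(9w + 10)·(-3) − 64·(w - 9)] / [(-3)·(w - 9)] = -91(w − 6) / ((-3)(w - 9)).
So |(9w + 10)/(w - 9) + 64/3| = 91|w − 6| / (3·|w − 9|).
Restrict δ ≤ 3/2. Then |w − 6| < 3/2 gives |w − 9| = |(w − 6) + (-3)| ≥ 3 − 3/2 = 3/2.
Hence |(9w + 10)/(w - 9) + 64/3| < 91|w − 6|/(3·(3/2)) = (182/9)|w − 6|, which is < ε once |w − 6| < (9/182)ε.
Take δ = min(3/2, (9/182)ε). Then 0 < |w − 6| < δ forces both bounds, so |(9w + 10)/(w - 9) + 64/3| < ε.

δ = min(3/2, (9/182)ε)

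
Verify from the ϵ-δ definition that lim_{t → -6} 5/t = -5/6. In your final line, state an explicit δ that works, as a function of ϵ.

Let ϵ > 0. We seek δ > 0 such that 0 < |t + 6| < δ implies |5/t + 5/6| < ϵ.
|5/t + 5/6| = 5·|-6 − t|/(6·|t|) = 5|t + 6|/(6|t|).
Restrict δ ≤ 3. Then |t + 6| < 3 gives |t| > 3, so 6|t| > 18.
Then |5/t + 5/6| < 5|t + 6|/18, which is < ϵ when |t + 6| < (18/5)ϵ.
Take δ = min(3, (18/5)ϵ). Then 0 < |t + 6| < δ gives both |t + 6| < 3 and |t + 6| < (18/5)ϵ, so |5/t + 5/6| < ϵ.

δ = min(3, (18/5)ϵ)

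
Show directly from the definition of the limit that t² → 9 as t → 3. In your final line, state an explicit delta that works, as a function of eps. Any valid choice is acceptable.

Suppose eps > 0. We seek delta > 0 with 0 < |t − 3| < delta ⇒ |t² − 9| < eps.
Factor: t² − 9 = (t − 3)(t + 3), so |t² − 9| = |t − 3|·|t + 3|.
Restrict delta ≤ 1. Then |t − 3| < 1 gives |t| < 4, so by the triangle inequality |t + 3| ≤ 4 + 3 = 7.
Hence |t² − 9| ≤ 7|t − 3|, which is < eps once |t − 3| < eps/7.
Take delta = min(1, eps/7). If 0 < |t − 3| < delta then both bounds hold and |t² − 9| ≤ 7|t − 3| < 7·(eps/7) = eps.

delta = min(1, eps/7)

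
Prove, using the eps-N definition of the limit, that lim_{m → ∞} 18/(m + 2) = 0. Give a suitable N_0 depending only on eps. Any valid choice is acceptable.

N_0 = 18/eps

Let eps > 0. For m ≥ 1, |18/(m + 2) − 0| = 18/(m + 2) ≤ 18/m.
We need 18/m < eps, i.e. m > 18/eps.
Take N_0 = 18/eps. If m > N_0 then |18/(m + 2)| ≤ 18/m < eps.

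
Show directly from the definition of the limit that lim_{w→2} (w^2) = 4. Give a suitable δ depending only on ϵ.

Let ϵ > 0 be given. We seek δ > 0 with 0 < |w − 2| < δ ⇒ |w^2 − 4| < ϵ.
Factor: w^2 − 4 = (w − 2)(w + 2), so |w^2 − 4| = |w − 2|·|w + 2|.
Restrict δ ≤ 1. Then |w − 2| < 1 gives |w| < 3, so by the triangle inequality |w + 2| ≤ 3 + 2 = 5.
Hence |w^2 − 4| ≤ 5|w − 2|, which is < ϵ once |w − 2| < ϵ/5.
Take δ = min(1, ϵ/5). If 0 < |w − 2| < δ then both bounds hold and |w^2 − 4| ≤ 5|w − 2| < 5·(ϵ/5) = ϵ.

δ = min(1, ϵ/5)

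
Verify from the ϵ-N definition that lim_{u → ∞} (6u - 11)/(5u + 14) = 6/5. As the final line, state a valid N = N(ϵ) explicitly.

Suppose ϵ > 0. We seek N > 0 such that u > N implies |(6u - 11)/(5u + 14) − (6/5)| < ϵ.
(6u - 11)/(5u + 14) − (6/5) = (5(6u - 11) − 6(5u + 14)) / (5(5u + 14)) = -139/(5(5u + 14)).
For u > 0 we have 5u + 14 > 5u, so |(6u - 11)/(5u + 14) − (6/5)| = 139/(5(5u + 14)) < 139/(5·5u) = (139/25)/u.
Thus |(6u - 11)/(5u + 14) − (6/5)| < ϵ whenever u > (139/25)/ϵ.
Take N = (139/25)/ϵ. If u > N then |(6u - 11)/(5u + 14) − (6/5)| < (139/25)/u < ϵ.

N = (139/25)/ϵ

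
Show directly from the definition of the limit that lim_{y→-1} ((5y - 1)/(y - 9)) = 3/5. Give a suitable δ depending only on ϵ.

Fix ϵ > 0. We want δ > 0 with 0 < |y + 1| < δ ⇒ |(5y - 1)/(y - 9) − (3/5)| < ϵ.
Combining over a common denominator, (5y - 1)/(y - 9) − (3/5) = [(5y - 1)·(-10) − (-6)·(y - 9)] / [(-10)·(y - 9)] = -44(y + 1) / ((-10)(y - 9)).
So |(5y - 1)/(y - 9) − (3/5)| = 44|y + 1| / (10·|y − 9|).
Require δ ≤ 5, so |y − 9| ≥ |-10| − |y + 1| > 10 − 5 = 5.
Hence |(5y - 1)/(y - 9) − (3/5)| < 44|y + 1|/(10·5) = (22/25)|y + 1|, which is < ϵ once |y + 1| < (25/22)ϵ.
Take δ = min(5, (25/22)ϵ). Then 0 < |y + 1| < δ forces both bounds, so |(5y - 1)/(y - 9) − (3/5)| < ϵ.

δ = min(5, (25/22)ϵ)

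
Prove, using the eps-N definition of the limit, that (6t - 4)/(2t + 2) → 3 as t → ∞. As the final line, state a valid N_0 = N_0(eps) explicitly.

Fix eps > 0. We seek N_0 > 0 such that t > N_0 implies |(6t - 4)/(2t + 2) − 3| < eps.
(6t - 4)/(2t + 2) − 3 = (2(6t - 4) − 6(2t + 2)) / (2(2t + 2)) = -20/(2(2t + 2)).
For t > 0 we have 2t + 2 > 2t, so |(6t - 4)/(2t + 2) − 3| = 20/(2(2t + 2)) < 20/(2·2t) = 5/t.
Thus |(6t - 4)/(2t + 2) − 3| < eps whenever t > 5/eps.
Take N_0 = 5/eps. If t > N_0 then |(6t - 4)/(2t + 2) − 3| < 5/t < eps.

N_0 = 5/eps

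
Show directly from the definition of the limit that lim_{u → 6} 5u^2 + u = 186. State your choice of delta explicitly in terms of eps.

Let eps > 0. We want delta > 0 such that 0 < |u − 6| < delta implies |(5u^2 + u) − 186| < eps.
(5u^2 + u) − 186 = 5u^2 + u - 186 = (u − 6)(5u + 31).
So |(5u^2 + u) − 186| = |u − 6|·|5u + 31|.
Assume first that |u − 6| < 2, so |u| < 8. Then |5u + 31| ≤ 5·8 + 31 = 71.
Hence |(5u^2 + u) − 186| ≤ 71|u − 6| < eps provided |u − 6| < eps/71.
Take delta = min(2, eps/71). Then 0 < |u − 6| < delta gives both |u − 6| < 2 and |u − 6| < eps/71, so |(5u^2 + u) − 186| < eps.

delta = min(2, eps/71)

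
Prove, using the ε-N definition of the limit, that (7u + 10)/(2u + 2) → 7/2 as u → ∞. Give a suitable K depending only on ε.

K = (3/2)/ε

Suppose ε > 0. We seek K > 0 such that u > K implies |(7u + 10)/(2u + 2) − (7/2)| < ε.
(7u + 10)/(2u + 2) − (7/2) = (2(7u + 10) − 7(2u + 2)) / (2(2u + 2)) = 6/(2(2u + 2)).
For u > 0 we have 2u + 2 > 2u, so |(7u + 10)/(2u + 2) − (7/2)| = 6/(2(2u + 2)) < 6/(2·2u) = (3/2)/u.
Thus |(7u + 10)/(2u + 2) − (7/2)| < ε whenever u > (3/2)/ε.
Take K = (3/2)/ε. If u > K then |(7u + 10)/(2u + 2) − (7/2)| < (3/2)/u < ε.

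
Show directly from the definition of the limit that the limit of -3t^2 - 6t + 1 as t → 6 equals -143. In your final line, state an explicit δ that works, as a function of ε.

Let ε > 0. We want δ > 0 such that 0 < |t − 6| < δ implies |(-3t^2 - 6t + 1) + 143| < ε.
(-3t^2 - 6t + 1) + 143 = -3t^2 - 6t + 144 = (t − 6)(-3t - 24).
So |(-3t^2 - 6t + 1) + 143| = |t − 6|·|-3t - 24|.
Assume first that |t − 6| < 1, so |t| < 7. Then |-3t - 24| ≤ 3·7 + 24 = 45.
Hence |(-3t^2 - 6t + 1) + 143| ≤ 45|t − 6| < ε provided |t − 6| < ε/45.
Take δ = min(1, ε/45). Then 0 < |t − 6| < δ gives both |t − 6| < 1 and |t − 6| < ε/45, so |(-3t^2 - 6t + 1) + 143| < ε.

δ = min(1, ε/45)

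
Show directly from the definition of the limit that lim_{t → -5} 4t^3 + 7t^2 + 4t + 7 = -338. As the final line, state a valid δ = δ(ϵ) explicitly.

Fix ϵ > 0. We want δ > 0 such that 0 < |t + 5| < δ implies |(4t^3 + 7t^2 + 4t + 7) + 338| < ϵ.
(4t^3 + 7t^2 + 4t + 7) + 338 = 4t^3 + 7t^2 + 4t + 345 = (t + 5)(4t^2 - 13t + 69).
So |(4t^3 + 7t^2 + 4t + 7) + 338| = |t + 5|·|4t^2 - 13t + 69|.
Assume first that |t + 5| < 1, so |t| < 6. Then |4t^2 - 13t + 69| ≤ 4·6^2 + 13·6 + 69 = 291.
Hence |(4t^3 + 7t^2 + 4t + 7) + 338| ≤ 291|t + 5| < ϵ provided |t + 5| < ϵ/291.
Choosing δ = min(1, ϵ/291) ensures both conditions, hence |(4t^3 + 7t^2 + 4t + 7) + 338| < ϵ.

δ = min(1, ϵ/291)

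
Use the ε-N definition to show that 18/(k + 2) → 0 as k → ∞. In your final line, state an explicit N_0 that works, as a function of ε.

Suppose ε > 0. For k ≥ 1, |18/(k + 2) − 0| = 18/(k + 2) ≤ 18/k.
We need 18/k < ε, i.e. k > 18/ε.
Take N_0 = 18/ε. If k > N_0 then |18/(k + 2)| ≤ 18/k < ε.

N_0 = 18/ε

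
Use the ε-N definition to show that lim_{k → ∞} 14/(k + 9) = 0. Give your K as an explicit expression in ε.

K = 14/ε

Let ε > 0. For k ≥ 1, |14/(k + 9) − 0| = 14/(k + 9) ≤ 14/k.
We need 14/k < ε, i.e. k > 14/ε.
Take K = 14/ε. If k > K then |14/(k + 9)| ≤ 14/k < ε.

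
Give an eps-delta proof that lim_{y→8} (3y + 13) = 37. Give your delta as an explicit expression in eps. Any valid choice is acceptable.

Let eps > 0 be given. We need delta > 0 so that 0 < |y − 8| < delta implies |(3y + 13) − 37| < eps.
|(3y + 13) − 37| = |3y - 24| = 3|y − 8|.
Thus it suffices that |y − 8| < eps/3.
Take delta = eps/3. If 0 < |y − 8| < delta then |(3y + 13) − 37| = 3|y − 8| < 3·(eps/3) = eps.

delta = eps/3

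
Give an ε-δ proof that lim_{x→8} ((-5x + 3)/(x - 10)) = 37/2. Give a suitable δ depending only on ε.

Let ε > 0. We want δ > 0 with 0 < |x − 8| < δ ⇒ |(-5x + 3)/(x - 10) − (37/2)| < ε.
Combining over a common denominator, (-5x + 3)/(x - 10) − (37/2) = [(-5x + 3)·(-2) − (-37)·(x - 10)] / [(-2)·(x - 10)] = 47(x − 8) / ((-2)(x - 10)).
So |(-5x + 3)/(x - 10) − (37/2)| = 47|x − 8| / (2·|x − 10|).
Require δ ≤ 1, so |x − 10| ≥ |-2| − |x − 8| > 2 − 1 = 1.
Hence |(-5x + 3)/(x - 10) − (37/2)| < 47|x − 8|/(2·1) = (47/2)|x − 8|, which is < ε once |x − 8| < (2/47)ε.
Take δ = min(1, (2/47)ε). Then 0 < |x − 8| < δ forces both bounds, so |(-5x + 3)/(x - 10) − (37/2)| < ε.

δ = min(1, (2/47)ε)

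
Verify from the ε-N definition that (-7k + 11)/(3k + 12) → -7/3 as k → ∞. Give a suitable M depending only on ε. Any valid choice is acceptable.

Let ε > 0. For k ≥ 1, |(-7k + 11)/(3k + 12) + 7/3| = |117|/(3(3k + 12)) = 117/(3(3k + 12)).
Since 3k + 12 ≥ 3k for k ≥ 1, this is ≤ 117/(3·3k) = 13/k.
So |(-7k + 11)/(3k + 12) + 7/3| < ε whenever k > 13/ε.
Take M = 13/ε. If k > M then |(-7k + 11)/(3k + 12) + 7/3| ≤ 13/k < ε.

M = 13/ε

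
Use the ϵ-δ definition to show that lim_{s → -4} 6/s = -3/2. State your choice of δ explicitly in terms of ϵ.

Suppose ϵ > 0. We seek δ > 0 such that 0 < |s + 4| < δ implies |6/s + 3/2| < ϵ.
|6/s + 3/2| = 6·|-4 − s|/(4·|s|) = 6|s + 4|/(4|s|).
Restrict δ ≤ 2. Then |s + 4| < 2 gives |s| > 2, so 4|s| > 8.
Then |6/s + 3/2| < 6|s + 4|/8, which is < ϵ when |s + 4| < (4/3)ϵ.
Take δ = min(2, (4/3)ϵ). Then 0 < |s + 4| < δ gives both |s + 4| < 2 and |s + 4| < (4/3)ϵ, so |6/s + 3/2| < ϵ.

δ = min(2, (4/3)ϵ)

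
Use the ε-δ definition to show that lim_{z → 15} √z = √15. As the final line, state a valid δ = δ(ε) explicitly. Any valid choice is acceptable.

Fix ε > 0. We want δ > 0 such that 0 < |z − 15| < δ implies |√z − √15| < ε.
Rationalise: √z − √15 = (z − 15)/(√z + √15), so |√z − √15| = |z − 15|/(√z + √15).
Restrict δ ≤ 15 so that |z − 15| < 15 forces z > 0, and then √z + √15 > √15.
Hence |√z − √15| < |z − 15|/√15, which is < ε once |z − 15| < √15·ε.
Take δ = min(15, √15·ε). If 0 < |z − 15| < δ then z > 0 and |√z − √15| < |z − 15|/√15 < ε.

δ = min(15, √15·ε)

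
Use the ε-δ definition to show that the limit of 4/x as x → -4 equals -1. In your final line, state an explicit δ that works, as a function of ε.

δ = min(2, 2ε)

Fix ε > 0. We seek δ > 0 such that 0 < |x + 4| < δ implies |4/x + 1| < ε.
|4/x + 1| = 4·|-4 − x|/(4·|x|) = 4|x + 4|/(4|x|).
Restrict δ ≤ 2. Then |x + 4| < 2 gives |x| > 2, so 4|x| > 8.
Then |4/x + 1| < 4|x + 4|/8, which is < ε when |x + 4| < 2ε.
Take δ = min(2, 2ε). Then 0 < |x + 4| < δ gives both |x + 4| < 2 and |x + 4| < 2ε, so |4/x + 1| < ε.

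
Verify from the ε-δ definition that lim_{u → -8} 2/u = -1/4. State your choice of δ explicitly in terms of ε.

δ = min(4, 16ε)

Suppose ε > 0. We seek δ > 0 such that 0 < |u + 8| < δ implies |2/u + 1/4| < ε.
|2/u + 1/4| = 2·|-8 − u|/(8·|u|) = 2|u + 8|/(8|u|).
Restrict δ ≤ 4. Then |u + 8| < 4 gives |u| > 4, so 8|u| > 32.
Then |2/u + 1/4| < 2|u + 8|/32, which is < ε when |u + 8| < 16ε.
Take δ = min(4, 16ε). Then 0 < |u + 8| < δ gives both |u + 8| < 4 and |u + 8| < 16ε, so |2/u + 1/4| < ε.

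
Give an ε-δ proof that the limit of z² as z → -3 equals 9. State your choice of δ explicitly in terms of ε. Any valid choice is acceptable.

δ = min(1, ε/7)

Fix ε > 0. We seek δ > 0 with 0 < |z + 3| < δ ⇒ |z² − 9| < ε.
Factor: z² − 9 = (z + 3)(z - 3), so |z² − 9| = |z + 3|·|z - 3|.
Restrict δ ≤ 1. Then |z + 3| < 1 gives |z| < 4, so by the triangle inequality |z - 3| ≤ 4 + 3 = 7.
Hence |z² − 9| ≤ 7|z + 3|, which is < ε once |z + 3| < ε/7.
Take δ = min(1, ε/7). If 0 < |z + 3| < δ then both bounds hold and |z² − 9| ≤ 7|z + 3| < 7·(ε/7) = ε.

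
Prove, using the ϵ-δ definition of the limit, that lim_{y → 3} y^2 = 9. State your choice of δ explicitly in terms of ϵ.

δ = min(1, ϵ/7)

Fix ϵ > 0. We seek δ > 0 with 0 < |y − 3| < δ ⇒ |y^2 − 9| < ϵ.
Factor: y^2 − 9 = (y − 3)(y + 3), so |y^2 − 9| = |y − 3|·|y + 3|.
Restrict δ ≤ 1. Then |y − 3| < 1 gives |y| < 4, so by the triangle inequality |y + 3| ≤ 4 + 3 = 7.
Hence |y^2 − 9| ≤ 7|y − 3|, which is < ϵ once |y − 3| < ϵ/7.
Take δ = min(1, ϵ/7). If 0 < |y − 3| < δ then both bounds hold and |y^2 − 9| ≤ 7|y − 3| < 7·(ϵ/7) = ϵ.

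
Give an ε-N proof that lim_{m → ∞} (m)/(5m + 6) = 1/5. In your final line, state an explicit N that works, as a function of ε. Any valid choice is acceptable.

Let ε > 0 be given. For m ≥ 1, |(m)/(5m + 6) − (1/5)| = |-6|/(5(5m + 6)) = 6/(5(5m + 6)).
Since 5m + 6 ≥ 5m for m ≥ 1, this is ≤ 6/(5·5m) = (6/25)/m.
So |(m)/(5m + 6) − (1/5)| < ε whenever m > (6/25)/ε.
Take N = (6/25)/ε. If m > N then |(m)/(5m + 6) − (1/5)| ≤ (6/25)/m < ε.

N = (6/25)/ε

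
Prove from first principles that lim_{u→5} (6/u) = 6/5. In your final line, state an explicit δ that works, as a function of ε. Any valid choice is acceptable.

Suppose ε > 0. We seek δ > 0 such that 0 < |u − 5| < δ implies |6/u − (6/5)| < ε.
|6/u − (6/5)| = 6·|5 − u|/(5·|u|) = 6|u − 5|/(5|u|).
Require δ ≤ 5/2 so that |u| > 5 − 5/2 = 5/2, hence 5|u| > 25/2.
Then |6/u − (6/5)| < 6|u − 5|/(25/2), which is < ε when |u − 5| < (25/12)ε.
Take δ = min(5/2, (25/12)ε). Then 0 < |u − 5| < δ gives both |u − 5| < 5/2 and |u − 5| < (25/12)ε, so |6/u − (6/5)| < ε.

δ = min(5/2, (25/12)ε)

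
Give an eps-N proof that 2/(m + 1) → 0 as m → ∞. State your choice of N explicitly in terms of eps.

N = 2/eps

Let eps > 0. For m ≥ 1, |2/(m + 1) − 0| = 2/(m + 1) ≤ 2/m.
We need 2/m < eps, i.e. m > 2/eps.
Take N = 2/eps. If m > N then |2/(m + 1)| ≤ 2/m < eps.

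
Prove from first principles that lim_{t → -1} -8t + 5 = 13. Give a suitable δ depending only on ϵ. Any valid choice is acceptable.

δ = ϵ/8

Suppose ϵ > 0. We need δ > 0 so that 0 < |t + 1| < δ implies |(-8t + 5) − 13| < ϵ.
Since (-8t + 5) − 13 = -8(t + 1), we have |(-8t + 5) − 13| = 8|t + 1|.
So 8|t + 1| < ϵ exactly when |t + 1| < ϵ/8.
Choosing δ = ϵ/8 gives |(-8t + 5) − 13| = 8|t + 1| < ϵ whenever |t + 1| < δ.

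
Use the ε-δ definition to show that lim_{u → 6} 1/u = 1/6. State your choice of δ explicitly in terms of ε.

δ = min(3, 18ε)

Suppose ε > 0. We seek δ > 0 such that 0 < |u − 6| < δ implies |1/u − (1/6)| < ε.
|1/u − (1/6)| = |6 − u|/(6·|u|) = |u − 6|/(6|u|).
Require δ ≤ 3 so that |u| > 6 − 3 = 3, hence 6|u| > 18.
Then |1/u − (1/6)| < |u − 6|/18, which is < ε when |u − 6| < 18ε.
Take δ = min(3, 18ε). Then 0 < |u − 6| < δ gives both |u − 6| < 3 and |u − 6| < 18ε, so |1/u − (1/6)| < ε.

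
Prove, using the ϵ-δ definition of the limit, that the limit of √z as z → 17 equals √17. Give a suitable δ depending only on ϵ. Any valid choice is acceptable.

δ = min(17, √17·ϵ)

Let ϵ > 0 be given. We want δ > 0 such that 0 < |z − 17| < δ implies |√z − √17| < ϵ.
Multiplying by the conjugate, |√z − √17| = |z − 17|/(√z + √17).
Restrict δ ≤ 17 so that |z − 17| < 17 forces z > 0, and then √z + √17 > √17.
Hence |√z − √17| < |z − 17|/√17, which is < ϵ once |z − 17| < √17·ϵ.
Take δ = min(17, √17·ϵ). If 0 < |z − 17| < δ then z > 0 and |√z − √17| < |z − 17|/√17 < ϵ.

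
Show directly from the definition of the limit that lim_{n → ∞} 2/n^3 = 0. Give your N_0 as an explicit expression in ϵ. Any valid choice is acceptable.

N_0 = (2/ϵ)^{1/3}

Fix ϵ > 0. For n ≥ 1, |2/n^3 − 0| = 2/n^3.
2/n^3 < ϵ ⇔ n^3 > 2/ϵ ⇔ n > (2/ϵ)^{1/3}.
Take N_0 = (2/ϵ)^{1/3}. Then n > N_0 implies 2/n^3 < ϵ.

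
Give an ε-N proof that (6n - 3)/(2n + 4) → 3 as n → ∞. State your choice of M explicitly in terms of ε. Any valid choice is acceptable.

M = (15/2)/ε

Let ε > 0. For n ≥ 1, |(6n - 3)/(2n + 4) − 3| = |-30|/(2(2n + 4)) = 30/(2(2n + 4)).
Since 2n + 4 ≥ 2n for n ≥ 1, this is ≤ 30/(2·2n) = (15/2)/n.
So |(6n - 3)/(2n + 4) − 3| < ε whenever n > (15/2)/ε.
Take M = (15/2)/ε. If n > M then |(6n - 3)/(2n + 4) − 3| ≤ (15/2)/n < ε.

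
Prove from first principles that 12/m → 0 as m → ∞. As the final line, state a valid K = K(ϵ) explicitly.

Fix ϵ > 0. For m ≥ 1, |12/m − 0| = 12/(m) ≤ 12/m.
We need 12/m < ϵ, i.e. m > 12/ϵ.
Take K = 12/ϵ. If m > K then |12/m| ≤ 12/m < ϵ.

K = 12/ϵ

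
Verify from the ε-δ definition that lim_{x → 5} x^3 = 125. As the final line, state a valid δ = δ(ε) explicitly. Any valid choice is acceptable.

δ = min(2, ε/109)

Let ε > 0. We seek δ > 0 with 0 < |x − 5| < δ ⇒ |x^3 − 125| < ε.
Factor: x^3 − 125 = (x − 5)(x^2 + 5x + 25), so |x^3 − 125| = |x − 5|·|x^2 + 5x + 25|.
Impose δ ≤ 2 so that |x| < 7; then |x^2 + 5x + 25| ≤ 109.
Hence |x^3 − 125| ≤ 109|x − 5|, which is < ε once |x − 5| < ε/109.
Take δ = min(2, ε/109). If 0 < |x − 5| < δ then both bounds hold and |x^3 − 125| ≤ 109|x − 5| < 109·(ε/109) = ε.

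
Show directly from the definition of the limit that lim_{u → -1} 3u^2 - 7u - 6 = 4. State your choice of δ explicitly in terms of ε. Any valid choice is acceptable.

δ = min(1, ε/16)

Suppose ε > 0. We want δ > 0 such that 0 < |u + 1| < δ implies |(3u^2 - 7u - 6) − 4| < ε.
(3u^2 - 7u - 6) − 4 = 3u^2 - 7u - 10 = (u + 1)(3u - 10).
So |(3u^2 - 7u - 6) − 4| = |u + 1|·|3u - 10|.
Assume first that |u + 1| < 1, so |u| < 2. Then |3u - 10| ≤ 3·2 + 10 = 16.
Hence |(3u^2 - 7u - 6) − 4| ≤ 16|u + 1| < ε provided |u + 1| < ε/16.
Take δ = min(1, ε/16). Then 0 < |u + 1| < δ gives both |u + 1| < 1 and |u + 1| < ε/16, so |(3u^2 - 7u - 6) − 4| < ε.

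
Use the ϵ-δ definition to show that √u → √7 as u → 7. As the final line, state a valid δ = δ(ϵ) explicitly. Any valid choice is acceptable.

Let ϵ > 0. We want δ > 0 such that 0 < |u − 7| < δ implies |√u − √7| < ϵ.
Multiplying by the conjugate, |√u − √7| = |u − 7|/(√u + √7).
Restrict δ ≤ 7 so that |u − 7| < 7 forces u > 0, and then √u + √7 > √7.
Hence |√u − √7| < |u − 7|/√7, which is < ϵ once |u − 7| < √7·ϵ.
Take δ = min(7, √7·ϵ). If 0 < |u − 7| < δ then u > 0 and |√u − √7| < |u − 7|/√7 < ϵ.

δ = min(7, √7·ϵ)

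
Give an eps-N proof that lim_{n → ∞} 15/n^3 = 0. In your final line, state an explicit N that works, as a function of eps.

N = (15/eps)^{1/3}

Let eps > 0 be given. For n ≥ 1, |15/n^3 − 0| = 15/n^3.
15/n^3 < eps ⇔ n^3 > 15/eps ⇔ n > (15/eps)^{1/3}.
Take N = (15/eps)^{1/3}. Then n > N implies 15/n^3 < eps.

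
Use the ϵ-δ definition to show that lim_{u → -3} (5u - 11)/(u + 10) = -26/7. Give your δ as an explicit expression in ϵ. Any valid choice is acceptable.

Let ϵ > 0. We want δ > 0 with 0 < |u + 3| < δ ⇒ |(5u - 11)/(u + 10) + 26/7| < ϵ.
Combining over a common denominator, (5u - 11)/(u + 10) + 26/7 = [(5u - 11)·7 − (-26)·(u + 10)] / [7·(u + 10)] = 61(u + 3) / (7(u + 10)).
So |(5u - 11)/(u + 10) + 26/7| = 61|u + 3| / (7·|u + 10|).
Require δ ≤ 7/2, so |u + 10| ≥ |7| − |u + 3| > 7 − 7/2 = 7/2.
Hence |(5u - 11)/(u + 10) + 26/7| < 61|u + 3|/(7·(7/2)) = (122/49)|u + 3|, which is < ϵ once |u + 3| < (49/122)ϵ.
Take δ = min(7/2, (49/122)ϵ). Then 0 < |u + 3| < δ forces both bounds, so |(5u - 11)/(u + 10) + 26/7| < ϵ.

δ = min(7/2, (49/122)ϵ)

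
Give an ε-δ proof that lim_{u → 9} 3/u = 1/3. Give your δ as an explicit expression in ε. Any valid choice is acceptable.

δ = min(9/2, (27/2)ε)

Fix ε > 0. We seek δ > 0 such that 0 < |u − 9| < δ implies |3/u − (1/3)| < ε.
|3/u − (1/3)| = 3·|9 − u|/(9·|u|) = 3|u − 9|/(9|u|).
Restrict δ ≤ 9/2. Then |u − 9| < 9/2 gives |u| > 9/2, so 9|u| > 81/2.
Then |3/u − (1/3)| < 3|u − 9|/(81/2), which is < ε when |u − 9| < (27/2)ε.
Take δ = min(9/2, (27/2)ε). Then 0 < |u − 9| < δ gives both |u − 9| < 9/2 and |u − 9| < (27/2)ε, so |3/u − (1/3)| < ε.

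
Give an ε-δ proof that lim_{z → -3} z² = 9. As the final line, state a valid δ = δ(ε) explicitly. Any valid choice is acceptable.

Let ε > 0 be given. We seek δ > 0 with 0 < |z + 3| < δ ⇒ |z² − 9| < ε.
Factor: z² − 9 = (z + 3)(z - 3), so |z² − 9| = |z + 3|·|z - 3|.
Restrict δ ≤ 1. Then |z + 3| < 1 gives |z| < 4, so by the triangle inequality |z - 3| ≤ 4 + 3 = 7.
Hence |z² − 9| ≤ 7|z + 3|, which is < ε once |z + 3| < ε/7.
Take δ = min(1, ε/7). If 0 < |z + 3| < δ then both bounds hold and |z² − 9| ≤ 7|z + 3| < 7·(ε/7) = ε.

δ = min(1, ε/7)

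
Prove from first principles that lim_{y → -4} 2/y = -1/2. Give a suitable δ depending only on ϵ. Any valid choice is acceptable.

Fix ϵ > 0. We seek δ > 0 such that 0 < |y + 4| < δ implies |2/y + 1/2| < ϵ.
|2/y + 1/2| = 2·|-4 − y|/(4·|y|) = 2|y + 4|/(4|y|).
Require δ ≤ 2 so that |y| > 4 − 2 = 2, hence 4|y| > 8.
Then |2/y + 1/2| < 2|y + 4|/8, which is < ϵ when |y + 4| < 4ϵ.
Take δ = min(2, 4ϵ). Then 0 < |y + 4| < δ gives both |y + 4| < 2 and |y + 4| < 4ϵ, so |2/y + 1/2| < ϵ.

δ = min(2, 4ϵ)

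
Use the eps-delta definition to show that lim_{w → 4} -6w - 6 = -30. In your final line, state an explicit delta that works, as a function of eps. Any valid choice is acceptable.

delta = eps/6

Suppose eps > 0. We need delta > 0 so that 0 < |w − 4| < delta implies |(-6w - 6) + 30| < eps.
Since (-6w - 6) + 30 = -6(w − 4), we have |(-6w - 6) + 30| = 6|w − 4|.
Thus it suffices that |w − 4| < eps/6.
Choosing delta = eps/6 gives |(-6w - 6) + 30| = 6|w − 4| < eps whenever |w − 4| < delta.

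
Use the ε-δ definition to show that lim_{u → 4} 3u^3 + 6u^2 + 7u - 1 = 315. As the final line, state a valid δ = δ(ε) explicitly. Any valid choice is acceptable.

Suppose ε > 0. We want δ > 0 such that 0 < |u − 4| < δ implies |(3u^3 + 6u^2 + 7u - 1) − 315| < ε.
(3u^3 + 6u^2 + 7u - 1) − 315 = 3u^3 + 6u^2 + 7u - 316 = (u − 4)(3u^2 + 18u + 79).
So |(3u^3 + 6u^2 + 7u - 1) − 315| = |u − 4|·|3u^2 + 18u + 79|.
Require δ ≤ 1. Then |u − 4| < 1 gives |u| < 5, and by the triangle inequality |3u^2 + 18u + 79| ≤ 3·5^2 + 18·5 + 79 = 244.
Hence |(3u^3 + 6u^2 + 7u - 1) − 315| ≤ 244|u − 4| < ε provided |u − 4| < ε/244.
Take δ = min(1, ε/244). Then 0 < |u − 4| < δ gives both |u − 4| < 1 and |u − 4| < ε/244, so |(3u^3 + 6u^2 + 7u - 1) − 315| < ε.

δ = min(1, ε/244)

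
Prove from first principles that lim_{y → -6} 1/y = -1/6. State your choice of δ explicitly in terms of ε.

δ = min(3, 18ε)

Fix ε > 0. We seek δ > 0 such that 0 < |y + 6| < δ implies |1/y + 1/6| < ε.
|1/y + 1/6| = |-6 − y|/(6·|y|) = |y + 6|/(6|y|).
Require δ ≤ 3 so that |y| > 6 − 3 = 3, hence 6|y| > 18.
Then |1/y + 1/6| < |y + 6|/18, which is < ε when |y + 6| < 18ε.
Take δ = min(3, 18ε). Then 0 < |y + 6| < δ gives both |y + 6| < 3 and |y + 6| < 18ε, so |1/y + 1/6| < ε.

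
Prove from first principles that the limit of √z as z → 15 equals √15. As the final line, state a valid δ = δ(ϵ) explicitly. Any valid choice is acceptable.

Let ϵ > 0 be given. We want δ > 0 such that 0 < |z − 15| < δ implies |√z − √15| < ϵ.
Multiplying by the conjugate, |√z − √15| = |z − 15|/(√z + √15).
Restrict δ ≤ 15 so that |z − 15| < 15 forces z > 0, and then √z + √15 > √15.
Hence |√z − √15| < |z − 15|/√15, which is < ϵ once |z − 15| < √15·ϵ.
Take δ = min(15, √15·ϵ). If 0 < |z − 15| < δ then z > 0 and |√z − √15| < |z − 15|/√15 < ϵ.

δ = min(15, √15·ϵ)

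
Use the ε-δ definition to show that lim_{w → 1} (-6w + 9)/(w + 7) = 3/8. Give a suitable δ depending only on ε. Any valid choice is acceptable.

Let ε > 0 be given. We want δ > 0 with 0 < |w − 1| < δ ⇒ |(-6w + 9)/(w + 7) − (3/8)| < ε.
Combining over a common denominator, (-6w + 9)/(w + 7) − (3/8) = [(-6w + 9)·8 − 3·(w + 7)] / [8·(w + 7)] = -51(w − 1) / (8(w + 7)).
So |(-6w + 9)/(w + 7) − (3/8)| = 51|w − 1| / (8·|w + 7|).
Require δ ≤ 4, so |w + 7| ≥ |8| − |w − 1| > 8 − 4 = 4.
Hence |(-6w + 9)/(w + 7) − (3/8)| < 51|w − 1|/(8·4) = (51/32)|w − 1|, which is < ε once |w − 1| < (32/51)ε.
Take δ = min(4, (32/51)ε). Then 0 < |w − 1| < δ forces both bounds, so |(-6w + 9)/(w + 7) − (3/8)| < ε.

δ = min(4, (32/51)ε)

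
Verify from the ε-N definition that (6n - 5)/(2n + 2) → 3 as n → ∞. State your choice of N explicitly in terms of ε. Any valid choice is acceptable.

Suppose ε > 0. For n ≥ 1, |(6n - 5)/(2n + 2) − 3| = |-22|/(2(2n + 2)) = 22/(2(2n + 2)).
Since 2n + 2 ≥ 2n for n ≥ 1, this is ≤ 22/(2·2n) = (11/2)/n.
So |(6n - 5)/(2n + 2) − 3| < ε whenever n > (11/2)/ε.
Take N = (11/2)/ε. If n > N then |(6n - 5)/(2n + 2) − 3| ≤ (11/2)/n < ε.

N = (11/2)/ε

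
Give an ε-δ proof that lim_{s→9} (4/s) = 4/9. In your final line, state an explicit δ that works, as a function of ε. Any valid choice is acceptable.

Let ε > 0 be given. We seek δ > 0 such that 0 < |s − 9| < δ implies |4/s − (4/9)| < ε.
|4/s − (4/9)| = 4·|9 − s|/(9·|s|) = 4|s − 9|/(9|s|).
Restrict δ ≤ 9/2. Then |s − 9| < 9/2 gives |s| > 9/2, so 9|s| > 81/2.
Then |4/s − (4/9)| < 4|s − 9|/(81/2), which is < ε when |s − 9| < (81/8)ε.
Take δ = min(9/2, (81/8)ε). Then 0 < |s − 9| < δ gives both |s − 9| < 9/2 and |s − 9| < (81/8)ε, so |4/s − (4/9)| < ε.

δ = min(9/2, (81/8)ε)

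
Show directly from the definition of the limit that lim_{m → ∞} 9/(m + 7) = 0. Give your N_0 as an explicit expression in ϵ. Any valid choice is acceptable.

Let ϵ > 0. For m ≥ 1, |9/(m + 7) − 0| = 9/(m + 7) ≤ 9/m.
We need 9/m < ϵ, i.e. m > 9/ϵ.
Take N_0 = 9/ϵ. If m > N_0 then |9/(m + 7)| ≤ 9/m < ϵ.

N_0 = 9/ϵ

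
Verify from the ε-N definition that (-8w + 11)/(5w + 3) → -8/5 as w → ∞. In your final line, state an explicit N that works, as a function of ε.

N = (79/25)/ε

Suppose ε > 0. We seek N > 0 such that w > N implies |(-8w + 11)/(5w + 3) + 8/5| < ε.
(-8w + 11)/(5w + 3) + 8/5 = (5(-8w + 11) − (-8)(5w + 3)) / (5(5w + 3)) = 79/(5(5w + 3)).
For w > 0 we have 5w + 3 > 5w, so |(-8w + 11)/(5w + 3) + 8/5| = 79/(5(5w + 3)) < 79/(5·5w) = (79/25)/w.
Thus |(-8w + 11)/(5w + 3) + 8/5| < ε whenever w > (79/25)/ε.
Take N = (79/25)/ε. If w > N then |(-8w + 11)/(5w + 3) + 8/5| < (79/25)/w < ε.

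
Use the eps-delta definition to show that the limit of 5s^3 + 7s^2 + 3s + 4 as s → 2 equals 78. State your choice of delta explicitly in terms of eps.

delta = min(1, eps/133)

Let eps > 0 be given. We want delta > 0 such that 0 < |s − 2| < delta implies |(5s^3 + 7s^2 + 3s + 4) − 78| < eps.
(5s^3 + 7s^2 + 3s + 4) − 78 = 5s^3 + 7s^2 + 3s - 74 = (s − 2)(5s^2 + 17s + 37).
So |(5s^3 + 7s^2 + 3s + 4) − 78| = |s − 2|·|5s^2 + 17s + 37|.
Require delta ≤ 1. Then |s − 2| < 1 gives |s| < 3, and by the triangle inequality |5s^2 + 17s + 37| ≤ 5·3^2 + 17·3 + 37 = 133.
Hence |(5s^3 + 7s^2 + 3s + 4) − 78| ≤ 133|s − 2| < eps provided |s − 2| < eps/133.
Take delta = min(1, eps/133). Then 0 < |s − 2| < delta gives both |s − 2| < 1 and |s − 2| < eps/133, so |(5s^3 + 7s^2 + 3s + 4) − 78| < eps.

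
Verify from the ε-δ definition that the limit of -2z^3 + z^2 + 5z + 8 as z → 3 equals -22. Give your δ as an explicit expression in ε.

Suppose ε > 0. We want δ > 0 such that 0 < |z − 3| < δ implies |(-2z^3 + z^2 + 5z + 8) + 22| < ε.
(-2z^3 + z^2 + 5z + 8) + 22 = -2z^3 + z^2 + 5z + 30 = (z − 3)(-2z^2 - 5z - 10).
So |(-2z^3 + z^2 + 5z + 8) + 22| = |z − 3|·|-2z^2 - 5z - 10|.
Assume first that |z − 3| < 1, so |z| < 4. Then |-2z^2 - 5z - 10| ≤ 2·4^2 + 5·4 + 10 = 62.
Hence |(-2z^3 + z^2 + 5z + 8) + 22| ≤ 62|z − 3| < ε provided |z − 3| < ε/62.
Choosing δ = min(1, ε/62) ensures both conditions, hence |(-2z^3 + z^2 + 5z + 8) + 22| < ε.

δ = min(1, ε/62)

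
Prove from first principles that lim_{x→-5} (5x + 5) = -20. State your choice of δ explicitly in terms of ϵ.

δ = ϵ/5

Fix ϵ > 0. We need δ > 0 so that 0 < |x + 5| < δ implies |(5x + 5) + 20| < ϵ.
Since (5x + 5) + 20 = 5(x + 5), we have |(5x + 5) + 20| = 5|x + 5|.
Thus it suffices that |x + 5| < ϵ/5.
Choosing δ = ϵ/5 gives |(5x + 5) + 20| = 5|x + 5| < ϵ whenever |x + 5| < δ.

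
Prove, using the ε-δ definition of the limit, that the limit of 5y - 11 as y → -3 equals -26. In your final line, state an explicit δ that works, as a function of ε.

δ = ε/5

Let ε > 0. We need δ > 0 so that 0 < |y + 3| < δ implies |(5y - 11) + 26| < ε.
|(5y - 11) + 26| = |5y + 15| = 5|y + 3|.
Thus it suffices that |y + 3| < ε/5.
Choosing δ = ε/5 gives |(5y - 11) + 26| = 5|y + 3| < ε whenever |y + 3| < δ.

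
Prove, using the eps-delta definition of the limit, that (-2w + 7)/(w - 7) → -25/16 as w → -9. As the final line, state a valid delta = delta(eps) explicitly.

delta = min(8, (128/7)eps)

Suppose eps > 0. We want delta > 0 with 0 < |w + 9| < delta ⇒ |(-2w + 7)/(w - 7) + 25/16| < eps.
Combining over a common denominator, (-2w + 7)/(w - 7) + 25/16 = [(-2w + 7)·(-16) − 25·(w - 7)] / [(-16)·(w - 7)] = 7(w + 9) / ((-16)(w - 7)).
So |(-2w + 7)/(w - 7) + 25/16| = 7|w + 9| / (16·|w − 7|).
Restrict delta ≤ 8. Then |w + 9| < 8 gives |w − 7| = |(w + 9) + (-16)| ≥ 16 − 8 = 8.
Hence |(-2w + 7)/(w - 7) + 25/16| < 7|w + 9|/(16·8) = (7/128)|w + 9|, which is < eps once |w + 9| < (128/7)eps.
Take delta = min(8, (128/7)eps). Then 0 < |w + 9| < delta forces both bounds, so |(-2w + 7)/(w - 7) + 25/16| < eps.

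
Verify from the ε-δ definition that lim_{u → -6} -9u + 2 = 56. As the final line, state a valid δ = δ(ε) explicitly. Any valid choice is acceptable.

δ = ε/9

Let ε > 0 be given. We need δ > 0 so that 0 < |u + 6| < δ implies |(-9u + 2) − 56| < ε.
|(-9u + 2) − 56| = |-9u - 54| = 9|u + 6|.
Thus it suffices that |u + 6| < ε/9.
Choosing δ = ε/9 gives |(-9u + 2) − 56| = 9|u + 6| < ε whenever |u + 6| < δ.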